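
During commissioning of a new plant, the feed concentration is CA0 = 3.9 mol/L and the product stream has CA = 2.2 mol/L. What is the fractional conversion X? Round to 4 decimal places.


X = (CA0 - CA) / CA0
X = (3.9 - 2.2) / 3.9
X = 1.7 / 3.9
X = 0.4359


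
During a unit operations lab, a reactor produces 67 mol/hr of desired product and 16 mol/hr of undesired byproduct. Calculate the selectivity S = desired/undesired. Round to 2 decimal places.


S = desired product rate / undesired product rate
S = 67 / 16
S = 4.19


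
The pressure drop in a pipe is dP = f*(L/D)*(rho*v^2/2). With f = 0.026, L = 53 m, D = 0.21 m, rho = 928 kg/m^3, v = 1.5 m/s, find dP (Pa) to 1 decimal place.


dP = f * (L/D) * (rho*v^2/2)
dP = 0.026 * (53/0.21) * (928*1.5^2/2)
L/D = 252.38095238
rho*v^2/2 = 928*2.25/2 = 1044.0
dP = 0.026 * 252.38095238 * 1044.0
dP = 6850.6 Pa


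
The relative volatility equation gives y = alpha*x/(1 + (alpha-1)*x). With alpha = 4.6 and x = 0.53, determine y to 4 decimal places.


y = alpha*x / (1 + (alpha-1)*x)
y = 4.6*0.53 / (1 + (4.6-1)*0.53)
y = 2.438 / (1 + 1.908)
y = 2.438 / 2.908
y = 0.8384


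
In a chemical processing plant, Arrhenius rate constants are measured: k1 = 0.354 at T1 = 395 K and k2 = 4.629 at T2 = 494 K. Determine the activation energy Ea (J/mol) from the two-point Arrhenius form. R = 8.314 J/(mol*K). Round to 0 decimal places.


Ea = R * ln(k2/k1) / (1/T1 - 1/T2)
ln(k2/k1) = ln(4.629/0.354) = 2.5707992
1/T1 - 1/T2 = 1/395 - 1/494 = 0.000507354072
Ea = 8.314 * 2.5707992 / 0.000507354072
Ea = 42128 J/mol


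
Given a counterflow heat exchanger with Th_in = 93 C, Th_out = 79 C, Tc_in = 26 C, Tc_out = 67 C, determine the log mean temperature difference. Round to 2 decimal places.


dT1 = Th_in - Tc_out = 93 - 67 = 26
dT2 = Th_out - Tc_in = 79 - 26 = 53
LMTD = (dT1 - dT2) / ln(dT1/dT2)
LMTD = (26 - 53) / ln(26/53)
LMTD = 37.91 K


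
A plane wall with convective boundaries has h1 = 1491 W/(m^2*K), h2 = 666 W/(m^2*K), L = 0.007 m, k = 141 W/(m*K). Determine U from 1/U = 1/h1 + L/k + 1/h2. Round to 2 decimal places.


1/U = 1/h1 + L/k + 1/h2
1/U = 1/1491 + 0.007/141 + 1/666
1/U = 0.0006706908 + 4.96454e-05 + 0.0015015015
1/U = 0.0022218377
U = 450.08 W/(m^2*K)


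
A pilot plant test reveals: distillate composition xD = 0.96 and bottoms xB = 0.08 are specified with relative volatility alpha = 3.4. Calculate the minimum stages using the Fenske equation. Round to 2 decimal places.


N_min = ln((xD*(1-xB))/(xB*(1-xD))) / ln(alpha)
Numerator inside ln: 0.8832 / 0.0032 = 276.0
ln(276.0) = 5.620401
ln(alpha) = ln(3.4) = 1.223775
N_min = 5.620401 / 1.223775 = 4.59


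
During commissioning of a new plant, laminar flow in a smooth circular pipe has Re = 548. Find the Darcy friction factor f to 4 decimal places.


f = 64 / Re
f = 64 / 548
f = 0.1168


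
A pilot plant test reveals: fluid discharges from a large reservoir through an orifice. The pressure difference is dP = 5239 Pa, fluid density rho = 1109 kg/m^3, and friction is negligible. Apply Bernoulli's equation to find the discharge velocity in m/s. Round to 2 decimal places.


v = sqrt(2*dP/rho)
v = sqrt(2*5239/1109)
v = sqrt(9.448151)
v = 3.07 m/s


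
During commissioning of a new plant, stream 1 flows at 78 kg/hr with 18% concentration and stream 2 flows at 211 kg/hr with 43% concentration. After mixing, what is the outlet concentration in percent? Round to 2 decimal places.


Mass balance on solute: F1*x1 + F2*x2 = F3*x3
F3 = F1 + F2 = 78 + 211 = 289 kg/hr
x3 = (F1*x1 + F2*x2)/F3
x3 = (78*0.18 + 211*0.43) / 289
x3 = 36.25%


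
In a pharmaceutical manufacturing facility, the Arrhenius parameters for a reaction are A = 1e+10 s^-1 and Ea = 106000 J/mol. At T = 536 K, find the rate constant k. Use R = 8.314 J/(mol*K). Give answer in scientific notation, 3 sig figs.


k = A * exp(-Ea/(R*T))
k = 1e+10 * exp(-106000 / (8.314 * 536))
k = 1e+10 * exp(-23.786528)
k = 4.67e-01


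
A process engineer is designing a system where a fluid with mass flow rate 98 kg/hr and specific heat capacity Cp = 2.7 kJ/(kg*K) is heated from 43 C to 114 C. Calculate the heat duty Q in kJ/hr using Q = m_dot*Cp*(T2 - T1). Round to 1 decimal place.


Q = m_dot * Cp * (T2 - T1)
Q = 98 * 2.7 * (114 - 43)
Q = 98 * 2.7 * 71
Q = 18786.6 kJ/hr


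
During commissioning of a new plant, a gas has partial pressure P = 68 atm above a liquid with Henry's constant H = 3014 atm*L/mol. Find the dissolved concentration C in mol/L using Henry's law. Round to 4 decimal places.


C = P / H
C = 68 / 3014
C = 0.0226 mol/L


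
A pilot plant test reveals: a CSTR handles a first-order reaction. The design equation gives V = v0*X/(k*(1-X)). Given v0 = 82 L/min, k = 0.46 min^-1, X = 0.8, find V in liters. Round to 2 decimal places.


V = v0 * X / (k * (1 - X))
V = 82 * 0.8 / (0.46 * (1 - 0.8))
V = 65.6 / (0.46 * 0.2)
V = 65.6 / 0.092
V = 713.04 L


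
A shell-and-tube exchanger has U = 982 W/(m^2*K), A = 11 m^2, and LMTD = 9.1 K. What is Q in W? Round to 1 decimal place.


Q = U * A * LMTD
Q = 982 * 11 * 9.1
Q = 98298.2 W


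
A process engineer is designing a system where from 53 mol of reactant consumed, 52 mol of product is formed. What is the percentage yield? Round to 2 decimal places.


Yield = (moles product / moles consumed) * 100%
Yield = (52 / 53) * 100
Yield = 0.9811 * 100
Yield = 98.11%


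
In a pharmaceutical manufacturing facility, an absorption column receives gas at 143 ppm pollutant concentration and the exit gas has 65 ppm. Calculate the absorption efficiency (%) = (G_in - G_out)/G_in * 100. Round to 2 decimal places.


Efficiency = (G_in - G_out) / G_in * 100%
Efficiency = (143 - 65) / 143 * 100
Efficiency = 78 / 143 * 100
Efficiency = 54.55%


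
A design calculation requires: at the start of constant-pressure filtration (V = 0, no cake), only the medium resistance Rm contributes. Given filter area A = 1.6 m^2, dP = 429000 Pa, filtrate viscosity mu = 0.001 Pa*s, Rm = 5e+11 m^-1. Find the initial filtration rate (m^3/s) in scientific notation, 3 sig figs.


rate = A * dP / (mu * Rm)
rate = 1.6 * 429000 / (0.001 * 5e+11)
rate = 686400.0 / 5.000e+08
rate = 1.37e-03 m^3/s


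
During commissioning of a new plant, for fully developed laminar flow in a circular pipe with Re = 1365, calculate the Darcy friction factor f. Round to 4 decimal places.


f = 64 / Re
f = 64 / 1365
f = 0.0469


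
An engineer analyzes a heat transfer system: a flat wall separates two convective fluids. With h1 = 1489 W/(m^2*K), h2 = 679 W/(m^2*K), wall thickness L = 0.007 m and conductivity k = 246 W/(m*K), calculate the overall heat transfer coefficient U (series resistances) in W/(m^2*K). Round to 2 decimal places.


1/U = 1/h1 + L/k + 1/h2
1/U = 1/1489 + 0.007/246 + 1/679
1/U = 0.0006715917 + 2.84553e-05 + 0.0014727541
1/U = 0.0021728011
U = 460.24 W/(m^2*K)


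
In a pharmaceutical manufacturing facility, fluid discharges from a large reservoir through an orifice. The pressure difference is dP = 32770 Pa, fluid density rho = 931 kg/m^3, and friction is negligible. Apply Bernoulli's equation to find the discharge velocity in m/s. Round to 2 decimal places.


v = sqrt(2*dP/rho)
v = sqrt(2*32770/931)
v = sqrt(70.397422)
v = 8.39 m/s


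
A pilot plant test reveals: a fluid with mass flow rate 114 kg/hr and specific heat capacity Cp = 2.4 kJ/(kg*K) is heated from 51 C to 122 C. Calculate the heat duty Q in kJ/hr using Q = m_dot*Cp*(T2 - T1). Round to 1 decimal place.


Q = m_dot * Cp * (T2 - T1)
Q = 114 * 2.4 * (122 - 51)
Q = 114 * 2.4 * 71
Q = 19425.6 kJ/hr


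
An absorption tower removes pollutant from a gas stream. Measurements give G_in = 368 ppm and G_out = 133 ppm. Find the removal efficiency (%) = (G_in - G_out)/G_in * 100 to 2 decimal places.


Efficiency = (G_in - G_out) / G_in * 100%
Efficiency = (368 - 133) / 368 * 100
Efficiency = 235 / 368 * 100
Efficiency = 63.86%


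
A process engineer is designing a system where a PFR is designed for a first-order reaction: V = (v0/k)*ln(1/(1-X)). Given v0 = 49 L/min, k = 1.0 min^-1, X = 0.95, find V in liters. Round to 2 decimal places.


V = (v0/k) * ln(1/(1-X))
V = (49/1.0) * ln(1/(1-0.95))
V = 49.0 * ln(20.0)
V = 49.0 * 2.995732
V = 146.79 L


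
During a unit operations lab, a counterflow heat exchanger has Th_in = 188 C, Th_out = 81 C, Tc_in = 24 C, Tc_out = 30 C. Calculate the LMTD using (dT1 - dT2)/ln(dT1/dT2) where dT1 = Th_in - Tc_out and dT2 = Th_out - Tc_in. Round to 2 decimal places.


dT1 = Th_in - Tc_out = 188 - 30 = 158
dT2 = Th_out - Tc_in = 81 - 24 = 57
LMTD = (dT1 - dT2) / ln(dT1/dT2)
LMTD = (158 - 57) / ln(158/57)
LMTD = 99.06 K


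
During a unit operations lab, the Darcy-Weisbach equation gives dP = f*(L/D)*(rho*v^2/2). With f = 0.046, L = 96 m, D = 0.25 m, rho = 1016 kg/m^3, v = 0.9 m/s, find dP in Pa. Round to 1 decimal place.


dP = f * (L/D) * (rho*v^2/2)
dP = 0.046 * (96/0.25) * (1016*0.9^2/2)
L/D = 384.0
rho*v^2/2 = 1016*0.81/2 = 411.48
dP = 0.046 * 384.0 * 411.48
dP = 7268.4 Pa


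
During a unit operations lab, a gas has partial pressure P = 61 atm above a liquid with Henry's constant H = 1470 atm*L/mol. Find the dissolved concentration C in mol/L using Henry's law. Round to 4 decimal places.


C = P / H
C = 61 / 1470
C = 0.0415 mol/L


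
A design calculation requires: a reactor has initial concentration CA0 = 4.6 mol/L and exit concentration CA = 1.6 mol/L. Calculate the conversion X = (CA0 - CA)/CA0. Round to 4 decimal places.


X = (CA0 - CA) / CA0
X = (4.6 - 1.6) / 4.6
X = 3.0 / 4.6
X = 0.6522


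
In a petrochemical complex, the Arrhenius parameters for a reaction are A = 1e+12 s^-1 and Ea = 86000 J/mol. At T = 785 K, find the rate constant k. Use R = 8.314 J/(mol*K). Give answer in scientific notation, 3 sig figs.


k = A * exp(-Ea/(R*T))
k = 1e+12 * exp(-86000 / (8.314 * 785))
k = 1e+12 * exp(-13.177068)
k = 1.89e+06


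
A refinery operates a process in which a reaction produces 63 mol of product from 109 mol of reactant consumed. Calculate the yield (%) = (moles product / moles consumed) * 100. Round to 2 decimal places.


Yield = (moles product / moles consumed) * 100%
Yield = (63 / 109) * 100
Yield = 0.578 * 100
Yield = 57.80%


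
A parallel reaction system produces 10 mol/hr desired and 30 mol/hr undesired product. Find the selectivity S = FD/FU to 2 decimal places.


S = desired product rate / undesired product rate
S = 10 / 30
S = 0.33


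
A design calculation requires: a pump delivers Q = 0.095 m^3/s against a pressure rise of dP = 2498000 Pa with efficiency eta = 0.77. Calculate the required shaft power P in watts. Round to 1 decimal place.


P = Q * dP / eta
P = 0.095 * 2498000 / 0.77
P = 237310.0 / 0.77
P = 308194.8 W


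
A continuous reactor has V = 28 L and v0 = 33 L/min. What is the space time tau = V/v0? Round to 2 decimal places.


tau = V / v0
tau = 28 / 33
tau = 0.85 min


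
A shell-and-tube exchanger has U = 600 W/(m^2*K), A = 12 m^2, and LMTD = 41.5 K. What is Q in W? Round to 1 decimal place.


Q = U * A * LMTD
Q = 600 * 12 * 41.5
Q = 298800.0 W


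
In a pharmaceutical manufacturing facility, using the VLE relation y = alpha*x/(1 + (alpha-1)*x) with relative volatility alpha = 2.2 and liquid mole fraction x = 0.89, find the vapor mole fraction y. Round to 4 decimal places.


y = alpha*x / (1 + (alpha-1)*x)
y = 2.2*0.89 / (1 + (2.2-1)*0.89)
y = 1.958 / (1 + 1.068)
y = 1.958 / 2.068
y = 0.9468


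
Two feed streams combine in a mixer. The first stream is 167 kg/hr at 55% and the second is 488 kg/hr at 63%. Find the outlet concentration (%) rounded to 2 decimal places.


Mass balance on solute: F1*x1 + F2*x2 = F3*x3
F3 = F1 + F2 = 167 + 488 = 655 kg/hr
x3 = (F1*x1 + F2*x2)/F3
x3 = (167*0.55 + 488*0.63) / 655
x3 = 60.96%


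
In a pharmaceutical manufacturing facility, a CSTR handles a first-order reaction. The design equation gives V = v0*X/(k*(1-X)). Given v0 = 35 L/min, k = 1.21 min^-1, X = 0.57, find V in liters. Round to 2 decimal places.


V = v0 * X / (k * (1 - X))
V = 35 * 0.57 / (1.21 * (1 - 0.57))
V = 19.95 / (1.21 * 0.43)
V = 19.95 / 0.5203
V = 38.34 L


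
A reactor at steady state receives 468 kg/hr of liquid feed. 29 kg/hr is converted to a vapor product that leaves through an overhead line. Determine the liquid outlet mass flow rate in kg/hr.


Steady-state mass balance on the main outlet: F_out = F_in - F_removed
F_out = 468 - 29
F_out = 439 kg/hr


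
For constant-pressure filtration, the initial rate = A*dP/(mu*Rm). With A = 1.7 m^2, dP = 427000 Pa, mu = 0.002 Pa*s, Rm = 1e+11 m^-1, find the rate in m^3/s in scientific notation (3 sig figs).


rate = A * dP / (mu * Rm)
rate = 1.7 * 427000 / (0.002 * 1e+11)
rate = 725900.0 / 2.000e+08
rate = 3.63e-03 m^3/s


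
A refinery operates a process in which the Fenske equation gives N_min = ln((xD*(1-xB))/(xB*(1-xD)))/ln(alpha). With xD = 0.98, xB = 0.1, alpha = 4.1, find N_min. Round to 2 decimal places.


N_min = ln((xD*(1-xB))/(xB*(1-xD))) / ln(alpha)
Numerator inside ln: 0.882 / 0.002 = 441.0
ln(441.0) = 6.089045
ln(alpha) = ln(4.1) = 1.410987
N_min = 6.089045 / 1.410987 = 4.32


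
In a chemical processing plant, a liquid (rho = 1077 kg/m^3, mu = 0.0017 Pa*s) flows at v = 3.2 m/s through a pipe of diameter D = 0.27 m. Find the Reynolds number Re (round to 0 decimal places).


Re = rho * v * D / mu
Re = 1077 * 3.2 * 0.27 / 0.0017
Re = 930.528 / 0.0017
Re = 547369


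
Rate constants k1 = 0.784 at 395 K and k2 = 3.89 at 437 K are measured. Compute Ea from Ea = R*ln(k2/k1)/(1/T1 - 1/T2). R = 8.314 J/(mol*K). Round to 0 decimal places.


Ea = R * ln(k2/k1) / (1/T1 - 1/T2)
ln(k2/k1) = ln(3.89/0.784) = 1.6017554
1/T1 - 1/T2 = 1/395 - 1/437 = 0.00024331605
Ea = 8.314 * 1.6017554 / 0.00024331605
Ea = 54731 J/mol


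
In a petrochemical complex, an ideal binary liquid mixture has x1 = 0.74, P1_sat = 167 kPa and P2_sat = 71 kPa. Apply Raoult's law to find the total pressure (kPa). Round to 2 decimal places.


P = x1*P1_sat + x2*P2_sat
x2 = 1 - x1 = 1 - 0.74 = 0.26
P = 0.74*167 + 0.26*71
P = 123.58 + 18.46
P = 142.04 kPa


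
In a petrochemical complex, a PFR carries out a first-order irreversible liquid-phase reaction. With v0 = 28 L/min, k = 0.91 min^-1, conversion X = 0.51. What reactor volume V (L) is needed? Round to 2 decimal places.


V = (v0/k) * ln(1/(1-X))
V = (28/0.91) * ln(1/(1-0.51))
V = 30.769231 * ln(2.040816)
V = 30.769231 * 0.71335
V = 21.95 L


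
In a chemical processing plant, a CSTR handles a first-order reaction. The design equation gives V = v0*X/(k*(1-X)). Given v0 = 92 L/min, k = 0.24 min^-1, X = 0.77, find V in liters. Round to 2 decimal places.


V = v0 * X / (k * (1 - X))
V = 92 * 0.77 / (0.24 * (1 - 0.77))
V = 70.84 / (0.24 * 0.23)
V = 70.84 / 0.0552
V = 1283.33 L


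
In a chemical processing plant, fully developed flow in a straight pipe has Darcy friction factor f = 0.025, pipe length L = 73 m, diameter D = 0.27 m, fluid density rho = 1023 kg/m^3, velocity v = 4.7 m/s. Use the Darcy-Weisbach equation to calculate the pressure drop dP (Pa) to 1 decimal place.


dP = f * (L/D) * (rho*v^2/2)
dP = 0.025 * (73/0.27) * (1023*4.7^2/2)
L/D = 270.37037037
rho*v^2/2 = 1023*22.09/2 = 11299.035
dP = 0.025 * 270.37037037 * 11299.035
dP = 76373.1 Pa


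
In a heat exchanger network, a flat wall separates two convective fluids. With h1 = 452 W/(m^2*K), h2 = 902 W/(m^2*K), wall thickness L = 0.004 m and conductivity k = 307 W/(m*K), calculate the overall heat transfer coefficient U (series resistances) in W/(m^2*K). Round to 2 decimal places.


1/U = 1/h1 + L/k + 1/h2
1/U = 1/452 + 0.004/307 + 1/902
1/U = 0.0022123894 + 1.30293e-05 + 0.0011086475
1/U = 0.0033340662
U = 299.93 W/(m^2*K)


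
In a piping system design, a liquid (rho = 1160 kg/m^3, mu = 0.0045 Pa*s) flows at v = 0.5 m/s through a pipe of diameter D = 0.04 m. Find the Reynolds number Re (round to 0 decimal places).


Re = rho * v * D / mu
Re = 1160 * 0.5 * 0.04 / 0.0045
Re = 23.2 / 0.0045
Re = 5156


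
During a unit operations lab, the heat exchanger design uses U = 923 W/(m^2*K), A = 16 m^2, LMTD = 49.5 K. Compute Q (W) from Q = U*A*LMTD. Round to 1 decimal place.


Q = U * A * LMTD
Q = 923 * 16 * 49.5
Q = 731016.0 W


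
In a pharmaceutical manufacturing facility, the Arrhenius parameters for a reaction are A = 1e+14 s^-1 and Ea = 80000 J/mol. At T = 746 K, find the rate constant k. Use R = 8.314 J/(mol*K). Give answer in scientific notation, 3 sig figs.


k = A * exp(-Ea/(R*T))
k = 1e+14 * exp(-80000 / (8.314 * 746))
k = 1e+14 * exp(-12.898557)
k = 2.50e+08


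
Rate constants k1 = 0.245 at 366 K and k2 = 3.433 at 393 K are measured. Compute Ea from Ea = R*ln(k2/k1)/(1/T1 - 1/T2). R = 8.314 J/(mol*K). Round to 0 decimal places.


Ea = R * ln(k2/k1) / (1/T1 - 1/T2)
ln(k2/k1) = ln(3.433/0.245) = 2.6399316
1/T1 - 1/T2 = 1/366 - 1/393 = 0.000187711175
Ea = 8.314 * 2.6399316 / 0.000187711175
Ea = 116926 J/mol


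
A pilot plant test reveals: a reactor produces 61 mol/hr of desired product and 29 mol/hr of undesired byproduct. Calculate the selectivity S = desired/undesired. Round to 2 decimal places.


S = desired product rate / undesired product rate
S = 61 / 29
S = 2.10


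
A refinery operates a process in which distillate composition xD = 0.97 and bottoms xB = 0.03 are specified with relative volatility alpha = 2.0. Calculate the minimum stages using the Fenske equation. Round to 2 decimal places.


N_min = ln((xD*(1-xB))/(xB*(1-xD))) / ln(alpha)
Numerator inside ln: 0.9409 / 0.0009 = 1045.444444
ln(1045.444444) = 6.952197
ln(alpha) = ln(2.0) = 0.693147
N_min = 6.952197 / 0.693147 = 10.03


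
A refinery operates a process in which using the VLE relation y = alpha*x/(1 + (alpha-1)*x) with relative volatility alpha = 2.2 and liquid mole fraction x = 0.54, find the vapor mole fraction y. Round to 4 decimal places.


y = alpha*x / (1 + (alpha-1)*x)
y = 2.2*0.54 / (1 + (2.2-1)*0.54)
y = 1.188 / (1 + 0.648)
y = 1.188 / 1.648
y = 0.7209


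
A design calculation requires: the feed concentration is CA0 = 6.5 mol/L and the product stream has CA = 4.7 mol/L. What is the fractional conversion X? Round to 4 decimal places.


X = (CA0 - CA) / CA0
X = (6.5 - 4.7) / 6.5
X = 1.8 / 6.5
X = 0.2769


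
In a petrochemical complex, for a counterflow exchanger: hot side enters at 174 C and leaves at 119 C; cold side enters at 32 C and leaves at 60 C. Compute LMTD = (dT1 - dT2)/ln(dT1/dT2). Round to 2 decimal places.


dT1 = Th_in - Tc_out = 174 - 60 = 114
dT2 = Th_out - Tc_in = 119 - 32 = 87
LMTD = (dT1 - dT2) / ln(dT1/dT2)
LMTD = (114 - 87) / ln(114/87)
LMTD = 99.89 K


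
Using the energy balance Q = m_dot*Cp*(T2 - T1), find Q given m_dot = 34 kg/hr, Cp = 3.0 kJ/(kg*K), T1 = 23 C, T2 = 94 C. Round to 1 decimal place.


Q = m_dot * Cp * (T2 - T1)
Q = 34 * 3.0 * (94 - 23)
Q = 34 * 3.0 * 71
Q = 7242.0 kJ/hr


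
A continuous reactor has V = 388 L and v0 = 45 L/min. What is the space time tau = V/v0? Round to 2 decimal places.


tau = V / v0
tau = 388 / 45
tau = 8.62 min


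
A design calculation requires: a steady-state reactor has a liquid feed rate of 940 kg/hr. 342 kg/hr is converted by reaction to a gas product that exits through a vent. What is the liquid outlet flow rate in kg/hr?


Steady-state mass balance on the main outlet: F_out = F_in - F_removed
F_out = 940 - 342
F_out = 598 kg/hr


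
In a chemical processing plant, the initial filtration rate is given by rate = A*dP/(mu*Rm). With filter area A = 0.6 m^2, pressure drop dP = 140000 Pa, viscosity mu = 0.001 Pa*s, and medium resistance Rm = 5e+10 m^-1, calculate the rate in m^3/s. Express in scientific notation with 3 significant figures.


rate = A * dP / (mu * Rm)
rate = 0.6 * 140000 / (0.001 * 5e+10)
rate = 84000.0 / 5.000e+07
rate = 1.68e-03 m^3/s


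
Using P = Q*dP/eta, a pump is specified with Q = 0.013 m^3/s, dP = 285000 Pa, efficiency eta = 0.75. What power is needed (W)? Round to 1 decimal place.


P = Q * dP / eta
P = 0.013 * 285000 / 0.75
P = 3705.0 / 0.75
P = 4940.0 W


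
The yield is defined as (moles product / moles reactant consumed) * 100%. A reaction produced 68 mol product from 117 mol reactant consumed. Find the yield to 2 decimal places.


Yield = (moles product / moles consumed) * 100%
Yield = (68 / 117) * 100
Yield = 0.5812 * 100
Yield = 58.12%


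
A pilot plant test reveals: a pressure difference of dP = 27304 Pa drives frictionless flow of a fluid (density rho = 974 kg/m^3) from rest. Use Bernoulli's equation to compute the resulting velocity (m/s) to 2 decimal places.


v = sqrt(2*dP/rho)
v = sqrt(2*27304/974)
v = sqrt(56.065708)
v = 7.49 m/s


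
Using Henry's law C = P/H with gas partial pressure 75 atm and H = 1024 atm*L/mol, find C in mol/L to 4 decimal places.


C = P / H
C = 75 / 1024
C = 0.0732 mol/L


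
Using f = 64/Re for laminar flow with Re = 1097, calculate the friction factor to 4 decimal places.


f = 64 / Re
f = 64 / 1097
f = 0.0583


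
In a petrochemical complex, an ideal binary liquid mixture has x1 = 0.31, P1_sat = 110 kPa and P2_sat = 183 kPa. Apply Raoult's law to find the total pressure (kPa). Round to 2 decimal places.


P = x1*P1_sat + x2*P2_sat
x2 = 1 - x1 = 1 - 0.31 = 0.69
P = 0.31*110 + 0.69*183
P = 34.1 + 126.27
P = 160.37 kPa


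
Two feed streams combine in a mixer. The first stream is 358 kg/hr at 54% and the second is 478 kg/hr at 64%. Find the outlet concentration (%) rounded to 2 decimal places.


Mass balance on solute: F1*x1 + F2*x2 = F3*x3
F3 = F1 + F2 = 358 + 478 = 836 kg/hr
x3 = (F1*x1 + F2*x2)/F3
x3 = (358*0.54 + 478*0.64) / 836
x3 = 59.72%


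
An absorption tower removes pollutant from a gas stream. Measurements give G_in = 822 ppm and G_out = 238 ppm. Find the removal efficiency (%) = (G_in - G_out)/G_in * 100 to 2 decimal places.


Efficiency = (G_in - G_out) / G_in * 100%
Efficiency = (822 - 238) / 822 * 100
Efficiency = 584 / 822 * 100
Efficiency = 71.05%


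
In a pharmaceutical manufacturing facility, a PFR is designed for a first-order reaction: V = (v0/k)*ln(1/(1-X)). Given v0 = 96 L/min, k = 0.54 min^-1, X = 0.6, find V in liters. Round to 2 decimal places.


V = (v0/k) * ln(1/(1-X))
V = (96/0.54) * ln(1/(1-0.6))
V = 177.777778 * ln(2.5)
V = 177.777778 * 0.916291
V = 162.90 L


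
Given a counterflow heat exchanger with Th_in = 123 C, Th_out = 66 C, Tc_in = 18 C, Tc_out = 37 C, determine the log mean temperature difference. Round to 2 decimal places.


dT1 = Th_in - Tc_out = 123 - 37 = 86
dT2 = Th_out - Tc_in = 66 - 18 = 48
LMTD = (dT1 - dT2) / ln(dT1/dT2)
LMTD = (86 - 48) / ln(86/48)
LMTD = 65.16 K


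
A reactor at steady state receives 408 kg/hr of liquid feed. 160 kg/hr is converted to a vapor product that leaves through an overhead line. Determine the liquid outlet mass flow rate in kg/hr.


Steady-state mass balance on the main outlet: F_out = F_in - F_removed
F_out = 408 - 160
F_out = 248 kg/hr


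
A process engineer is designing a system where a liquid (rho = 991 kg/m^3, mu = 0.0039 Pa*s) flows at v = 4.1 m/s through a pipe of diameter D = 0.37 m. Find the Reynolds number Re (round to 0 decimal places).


Re = rho * v * D / mu
Re = 991 * 4.1 * 0.37 / 0.0039
Re = 1503.347 / 0.0039
Re = 385474


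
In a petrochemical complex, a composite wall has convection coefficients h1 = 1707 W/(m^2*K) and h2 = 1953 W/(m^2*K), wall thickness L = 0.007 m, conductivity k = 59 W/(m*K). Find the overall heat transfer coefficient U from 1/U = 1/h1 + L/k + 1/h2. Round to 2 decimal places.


1/U = 1/h1 + L/k + 1/h2
1/U = 1/1707 + 0.007/59 + 1/1953
1/U = 0.0005858231 + 0.0001186441 + 0.0005120328
1/U = 0.0012165
U = 822.03 W/(m^2*K)


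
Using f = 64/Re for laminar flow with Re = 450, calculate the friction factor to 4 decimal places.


f = 64 / Re
f = 64 / 450
f = 0.1422


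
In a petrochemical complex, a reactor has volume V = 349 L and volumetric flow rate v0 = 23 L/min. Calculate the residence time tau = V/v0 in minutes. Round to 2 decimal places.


tau = V / v0
tau = 349 / 23
tau = 15.17 min


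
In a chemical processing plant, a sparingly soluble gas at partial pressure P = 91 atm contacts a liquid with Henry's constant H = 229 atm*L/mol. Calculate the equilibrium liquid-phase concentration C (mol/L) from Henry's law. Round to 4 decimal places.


C = P / H
C = 91 / 229
C = 0.3974 mol/L


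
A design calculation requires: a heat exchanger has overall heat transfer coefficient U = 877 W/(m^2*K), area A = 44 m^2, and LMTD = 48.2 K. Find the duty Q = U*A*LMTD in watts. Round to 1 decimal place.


Q = U * A * LMTD
Q = 877 * 44 * 48.2
Q = 1859941.6 W


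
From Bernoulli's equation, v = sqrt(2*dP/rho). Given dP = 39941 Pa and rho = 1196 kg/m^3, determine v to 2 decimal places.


v = sqrt(2*dP/rho)
v = sqrt(2*39941/1196)
v = sqrt(66.79097)
v = 8.17 m/s


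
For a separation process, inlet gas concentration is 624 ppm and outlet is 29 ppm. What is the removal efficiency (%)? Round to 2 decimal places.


Efficiency = (G_in - G_out) / G_in * 100%
Efficiency = (624 - 29) / 624 * 100
Efficiency = 595 / 624 * 100
Efficiency = 95.35%


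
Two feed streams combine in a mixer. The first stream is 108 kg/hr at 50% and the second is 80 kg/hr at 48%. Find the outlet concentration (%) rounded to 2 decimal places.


Mass balance on solute: F1*x1 + F2*x2 = F3*x3
F3 = F1 + F2 = 108 + 80 = 188 kg/hr
x3 = (F1*x1 + F2*x2)/F3
x3 = (108*0.5 + 80*0.48) / 188
x3 = 49.15%


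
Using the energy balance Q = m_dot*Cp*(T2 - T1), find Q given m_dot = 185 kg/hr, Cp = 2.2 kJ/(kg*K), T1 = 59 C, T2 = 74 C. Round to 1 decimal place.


Q = m_dot * Cp * (T2 - T1)
Q = 185 * 2.2 * (74 - 59)
Q = 185 * 2.2 * 15
Q = 6105.0 kJ/hr


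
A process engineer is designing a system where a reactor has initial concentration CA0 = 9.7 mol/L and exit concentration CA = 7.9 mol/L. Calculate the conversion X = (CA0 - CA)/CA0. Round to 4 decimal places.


X = (CA0 - CA) / CA0
X = (9.7 - 7.9) / 9.7
X = 1.8 / 9.7
X = 0.1856


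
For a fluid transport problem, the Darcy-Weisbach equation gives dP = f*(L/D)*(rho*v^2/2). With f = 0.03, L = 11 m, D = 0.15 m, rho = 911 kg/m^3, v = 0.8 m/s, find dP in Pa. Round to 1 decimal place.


dP = f * (L/D) * (rho*v^2/2)
dP = 0.03 * (11/0.15) * (911*0.8^2/2)
L/D = 73.33333333
rho*v^2/2 = 911*0.64/2 = 291.52
dP = 0.03 * 73.33333333 * 291.52
dP = 641.3 Pa


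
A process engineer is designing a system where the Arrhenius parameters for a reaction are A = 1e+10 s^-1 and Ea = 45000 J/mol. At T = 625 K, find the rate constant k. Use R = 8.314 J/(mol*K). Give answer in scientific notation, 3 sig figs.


k = A * exp(-Ea/(R*T))
k = 1e+10 * exp(-45000 / (8.314 * 625))
k = 1e+10 * exp(-8.660091)
k = 1.73e+06


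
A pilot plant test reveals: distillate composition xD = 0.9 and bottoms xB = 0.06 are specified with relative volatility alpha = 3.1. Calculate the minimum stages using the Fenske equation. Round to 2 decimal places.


N_min = ln((xD*(1-xB))/(xB*(1-xD))) / ln(alpha)
Numerator inside ln: 0.846 / 0.006 = 141.0
ln(141.0) = 4.94876
ln(alpha) = ln(3.1) = 1.131402
N_min = 4.94876 / 1.131402 = 4.37


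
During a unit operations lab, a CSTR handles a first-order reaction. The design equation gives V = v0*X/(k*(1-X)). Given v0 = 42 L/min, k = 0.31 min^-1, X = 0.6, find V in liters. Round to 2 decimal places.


V = v0 * X / (k * (1 - X))
V = 42 * 0.6 / (0.31 * (1 - 0.6))
V = 25.2 / (0.31 * 0.4)
V = 25.2 / 0.124
V = 203.23 L


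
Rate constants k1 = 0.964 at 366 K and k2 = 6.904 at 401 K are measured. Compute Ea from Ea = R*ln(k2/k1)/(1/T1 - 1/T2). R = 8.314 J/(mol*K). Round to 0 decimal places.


Ea = R * ln(k2/k1) / (1/T1 - 1/T2)
ln(k2/k1) = ln(6.904/0.964) = 1.9687649
1/T1 - 1/T2 = 1/366 - 1/401 = 0.000238474851
Ea = 8.314 * 1.9687649 / 0.000238474851
Ea = 68637 J/mol


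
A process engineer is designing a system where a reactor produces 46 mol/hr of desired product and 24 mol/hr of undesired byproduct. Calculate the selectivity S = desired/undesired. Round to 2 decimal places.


S = desired product rate / undesired product rate
S = 46 / 24
S = 1.92


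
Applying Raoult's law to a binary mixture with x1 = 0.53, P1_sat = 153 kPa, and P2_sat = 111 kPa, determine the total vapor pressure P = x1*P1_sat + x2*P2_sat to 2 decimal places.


P = x1*P1_sat + x2*P2_sat
x2 = 1 - x1 = 1 - 0.53 = 0.47
P = 0.53*153 + 0.47*111
P = 81.09 + 52.17
P = 133.26 kPa


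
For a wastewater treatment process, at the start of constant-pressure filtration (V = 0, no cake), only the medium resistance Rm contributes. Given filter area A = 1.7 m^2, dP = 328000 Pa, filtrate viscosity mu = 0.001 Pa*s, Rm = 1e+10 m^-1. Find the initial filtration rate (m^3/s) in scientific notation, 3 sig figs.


rate = A * dP / (mu * Rm)
rate = 1.7 * 328000 / (0.001 * 1e+10)
rate = 557600.0 / 1.000e+07
rate = 5.58e-02 m^3/s


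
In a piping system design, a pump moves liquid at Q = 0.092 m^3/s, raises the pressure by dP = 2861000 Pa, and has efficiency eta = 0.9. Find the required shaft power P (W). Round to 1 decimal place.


P = Q * dP / eta
P = 0.092 * 2861000 / 0.9
P = 263212.0 / 0.9
P = 292457.8 W


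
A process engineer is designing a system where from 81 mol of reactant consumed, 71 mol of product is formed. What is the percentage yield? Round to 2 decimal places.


Yield = (moles product / moles consumed) * 100%
Yield = (71 / 81) * 100
Yield = 0.8765 * 100
Yield = 87.65%


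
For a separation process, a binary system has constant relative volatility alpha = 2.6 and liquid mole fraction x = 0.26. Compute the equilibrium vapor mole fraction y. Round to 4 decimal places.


y = alpha*x / (1 + (alpha-1)*x)
y = 2.6*0.26 / (1 + (2.6-1)*0.26)
y = 0.676 / (1 + 0.416)
y = 0.676 / 1.416
y = 0.4774


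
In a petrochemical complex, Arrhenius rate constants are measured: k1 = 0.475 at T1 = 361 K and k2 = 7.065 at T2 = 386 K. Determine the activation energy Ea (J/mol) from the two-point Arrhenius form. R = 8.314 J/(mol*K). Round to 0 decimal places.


Ea = R * ln(k2/k1) / (1/T1 - 1/T2)
ln(k2/k1) = ln(7.065/0.475) = 2.6995935
1/T1 - 1/T2 = 1/361 - 1/386 = 0.000179409527
Ea = 8.314 * 2.6995935 / 0.000179409527
Ea = 125102 J/mol


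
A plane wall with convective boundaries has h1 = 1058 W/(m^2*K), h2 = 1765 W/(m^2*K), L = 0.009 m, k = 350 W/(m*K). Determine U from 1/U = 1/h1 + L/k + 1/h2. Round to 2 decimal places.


1/U = 1/h1 + L/k + 1/h2
1/U = 1/1058 + 0.009/350 + 1/1765
1/U = 0.0009451796 + 2.57143e-05 + 0.0005665722
1/U = 0.0015374661
U = 650.42 W/(m^2*K)


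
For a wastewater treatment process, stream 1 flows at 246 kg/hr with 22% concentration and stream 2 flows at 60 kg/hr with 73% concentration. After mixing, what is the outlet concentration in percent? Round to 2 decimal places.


Mass balance on solute: F1*x1 + F2*x2 = F3*x3
F3 = F1 + F2 = 246 + 60 = 306 kg/hr
x3 = (F1*x1 + F2*x2)/F3
x3 = (246*0.22 + 60*0.73) / 306
x3 = 32.00%


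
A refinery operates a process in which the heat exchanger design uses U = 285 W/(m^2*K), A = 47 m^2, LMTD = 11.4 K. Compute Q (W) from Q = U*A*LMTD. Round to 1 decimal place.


Q = U * A * LMTD
Q = 285 * 47 * 11.4
Q = 152703.0 W


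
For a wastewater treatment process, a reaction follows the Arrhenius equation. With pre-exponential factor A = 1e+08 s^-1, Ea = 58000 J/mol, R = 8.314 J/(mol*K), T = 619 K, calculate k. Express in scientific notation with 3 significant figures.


k = A * exp(-Ea/(R*T))
k = 1e+08 * exp(-58000 / (8.314 * 619))
k = 1e+08 * exp(-11.270088)
k = 1.27e+03


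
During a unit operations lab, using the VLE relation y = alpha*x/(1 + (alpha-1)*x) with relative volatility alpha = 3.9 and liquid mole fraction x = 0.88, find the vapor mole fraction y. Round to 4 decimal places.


y = alpha*x / (1 + (alpha-1)*x)
y = 3.9*0.88 / (1 + (3.9-1)*0.88)
y = 3.432 / (1 + 2.552)
y = 3.432 / 3.552
y = 0.9662


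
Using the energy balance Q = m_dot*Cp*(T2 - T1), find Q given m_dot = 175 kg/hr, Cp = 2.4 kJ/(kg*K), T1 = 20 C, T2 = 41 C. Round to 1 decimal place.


Q = m_dot * Cp * (T2 - T1)
Q = 175 * 2.4 * (41 - 20)
Q = 175 * 2.4 * 21
Q = 8820.0 kJ/hr


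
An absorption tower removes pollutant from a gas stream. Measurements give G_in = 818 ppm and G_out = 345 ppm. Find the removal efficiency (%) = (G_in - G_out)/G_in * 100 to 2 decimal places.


Efficiency = (G_in - G_out) / G_in * 100%
Efficiency = (818 - 345) / 818 * 100
Efficiency = 473 / 818 * 100
Efficiency = 57.82%


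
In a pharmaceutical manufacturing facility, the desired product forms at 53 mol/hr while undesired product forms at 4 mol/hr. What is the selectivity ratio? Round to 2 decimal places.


S = desired product rate / undesired product rate
S = 53 / 4
S = 13.25


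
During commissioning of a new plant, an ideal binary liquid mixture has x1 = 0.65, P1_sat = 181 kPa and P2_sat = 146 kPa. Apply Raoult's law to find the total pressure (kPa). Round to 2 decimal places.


P = x1*P1_sat + x2*P2_sat
x2 = 1 - x1 = 1 - 0.65 = 0.35
P = 0.65*181 + 0.35*146
P = 117.65 + 51.1
P = 168.75 kPa


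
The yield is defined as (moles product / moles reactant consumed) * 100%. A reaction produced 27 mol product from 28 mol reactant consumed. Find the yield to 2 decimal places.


Yield = (moles product / moles consumed) * 100%
Yield = (27 / 28) * 100
Yield = 0.9643 * 100
Yield = 96.43%


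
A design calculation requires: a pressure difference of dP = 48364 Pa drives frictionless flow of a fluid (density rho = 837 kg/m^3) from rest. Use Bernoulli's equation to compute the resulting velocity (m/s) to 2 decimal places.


v = sqrt(2*dP/rho)
v = sqrt(2*48364/837)
v = sqrt(115.565114)
v = 10.75 m/s


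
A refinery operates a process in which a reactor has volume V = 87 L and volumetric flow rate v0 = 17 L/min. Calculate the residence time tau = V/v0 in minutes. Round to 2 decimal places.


tau = V / v0
tau = 87 / 17
tau = 5.12 min


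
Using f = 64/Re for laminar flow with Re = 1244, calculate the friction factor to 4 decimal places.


f = 64 / Re
f = 64 / 1244
f = 0.0514


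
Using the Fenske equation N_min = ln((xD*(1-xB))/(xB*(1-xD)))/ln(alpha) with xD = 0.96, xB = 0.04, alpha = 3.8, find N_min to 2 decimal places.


N_min = ln((xD*(1-xB))/(xB*(1-xD))) / ln(alpha)
Numerator inside ln: 0.9216 / 0.0016 = 576.0
ln(576.0) = 6.356108
ln(alpha) = ln(3.8) = 1.335001
N_min = 6.356108 / 1.335001 = 4.76


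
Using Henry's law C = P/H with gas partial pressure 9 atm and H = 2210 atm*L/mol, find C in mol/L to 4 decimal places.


C = P / H
C = 9 / 2210
C = 0.0041 mol/L


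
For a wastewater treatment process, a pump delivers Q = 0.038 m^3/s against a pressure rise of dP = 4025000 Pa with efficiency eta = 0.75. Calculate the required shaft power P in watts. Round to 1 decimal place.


P = Q * dP / eta
P = 0.038 * 4025000 / 0.75
P = 152950.0 / 0.75
P = 203933.3 W


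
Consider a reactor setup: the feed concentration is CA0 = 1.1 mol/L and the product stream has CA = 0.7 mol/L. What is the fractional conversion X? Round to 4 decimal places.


X = (CA0 - CA) / CA0
X = (1.1 - 0.7) / 1.1
X = 0.4 / 1.1
X = 0.3636


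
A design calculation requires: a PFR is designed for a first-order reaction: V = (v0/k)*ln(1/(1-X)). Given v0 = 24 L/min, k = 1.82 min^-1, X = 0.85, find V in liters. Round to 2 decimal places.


V = (v0/k) * ln(1/(1-X))
V = (24/1.82) * ln(1/(1-0.85))
V = 13.186813 * ln(6.666667)
V = 13.186813 * 1.89712
V = 25.02 L


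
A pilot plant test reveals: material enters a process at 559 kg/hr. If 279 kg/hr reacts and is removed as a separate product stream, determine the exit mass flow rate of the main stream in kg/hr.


Steady-state mass balance on the main outlet: F_out = F_in - F_removed
F_out = 559 - 279
F_out = 280 kg/hr


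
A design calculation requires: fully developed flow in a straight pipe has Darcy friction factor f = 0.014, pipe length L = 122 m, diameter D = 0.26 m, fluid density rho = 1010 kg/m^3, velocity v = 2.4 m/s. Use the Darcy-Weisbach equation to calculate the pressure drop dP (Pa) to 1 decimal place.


dP = f * (L/D) * (rho*v^2/2)
dP = 0.014 * (122/0.26) * (1010*2.4^2/2)
L/D = 469.23076923
rho*v^2/2 = 1010*5.76/2 = 2908.8
dP = 0.014 * 469.23076923 * 2908.8
dP = 19108.6 Pa


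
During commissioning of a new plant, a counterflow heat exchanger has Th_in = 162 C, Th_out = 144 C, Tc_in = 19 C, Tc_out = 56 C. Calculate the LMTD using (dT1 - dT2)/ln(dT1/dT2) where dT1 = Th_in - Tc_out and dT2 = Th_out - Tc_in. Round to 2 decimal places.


dT1 = Th_in - Tc_out = 162 - 56 = 106
dT2 = Th_out - Tc_in = 144 - 19 = 125
LMTD = (dT1 - dT2) / ln(dT1/dT2)
LMTD = (106 - 125) / ln(106/125)
LMTD = 115.24 K


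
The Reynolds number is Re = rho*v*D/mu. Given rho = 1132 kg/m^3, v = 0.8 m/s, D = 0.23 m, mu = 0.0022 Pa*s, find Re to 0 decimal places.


Re = rho * v * D / mu
Re = 1132 * 0.8 * 0.23 / 0.0022
Re = 208.288 / 0.0022
Re = 94676


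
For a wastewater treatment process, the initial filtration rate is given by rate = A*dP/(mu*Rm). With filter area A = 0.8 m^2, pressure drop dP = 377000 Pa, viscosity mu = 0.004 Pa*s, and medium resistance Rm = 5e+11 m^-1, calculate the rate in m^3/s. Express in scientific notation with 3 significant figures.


rate = A * dP / (mu * Rm)
rate = 0.8 * 377000 / (0.004 * 5e+11)
rate = 301600.0 / 2.000e+09
rate = 1.51e-04 m^3/s


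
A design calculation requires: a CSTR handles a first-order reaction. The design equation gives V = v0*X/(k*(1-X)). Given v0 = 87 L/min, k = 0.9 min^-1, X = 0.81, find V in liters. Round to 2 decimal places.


V = v0 * X / (k * (1 - X))
V = 87 * 0.81 / (0.9 * (1 - 0.81))
V = 70.47 / (0.9 * 0.19)
V = 70.47 / 0.171
V = 412.11 L


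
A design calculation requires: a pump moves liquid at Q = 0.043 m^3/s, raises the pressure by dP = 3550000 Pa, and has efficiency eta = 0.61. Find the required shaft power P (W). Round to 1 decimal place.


P = Q * dP / eta
P = 0.043 * 3550000 / 0.61
P = 152650.0 / 0.61
P = 250245.9 W


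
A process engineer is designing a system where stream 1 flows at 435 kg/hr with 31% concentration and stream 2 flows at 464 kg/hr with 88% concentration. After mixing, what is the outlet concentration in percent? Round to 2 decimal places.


Mass balance on solute: F1*x1 + F2*x2 = F3*x3
F3 = F1 + F2 = 435 + 464 = 899 kg/hr
x3 = (F1*x1 + F2*x2)/F3
x3 = (435*0.31 + 464*0.88) / 899
x3 = 60.42%


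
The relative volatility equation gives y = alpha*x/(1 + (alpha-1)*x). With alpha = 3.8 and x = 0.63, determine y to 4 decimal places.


y = alpha*x / (1 + (alpha-1)*x)
y = 3.8*0.63 / (1 + (3.8-1)*0.63)
y = 2.394 / (1 + 1.764)
y = 2.394 / 2.764
y = 0.8661


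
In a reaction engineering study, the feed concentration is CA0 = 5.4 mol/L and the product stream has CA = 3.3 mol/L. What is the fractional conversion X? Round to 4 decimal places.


X = (CA0 - CA) / CA0
X = (5.4 - 3.3) / 5.4
X = 2.1 / 5.4
X = 0.3889


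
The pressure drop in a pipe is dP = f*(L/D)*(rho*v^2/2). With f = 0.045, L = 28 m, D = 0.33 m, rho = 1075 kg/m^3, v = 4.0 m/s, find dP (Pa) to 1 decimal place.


dP = f * (L/D) * (rho*v^2/2)
dP = 0.045 * (28/0.33) * (1075*4.0^2/2)
L/D = 84.84848485
rho*v^2/2 = 1075*16.0/2 = 8600.0
dP = 0.045 * 84.84848485 * 8600.0
dP = 32836.4 Pa


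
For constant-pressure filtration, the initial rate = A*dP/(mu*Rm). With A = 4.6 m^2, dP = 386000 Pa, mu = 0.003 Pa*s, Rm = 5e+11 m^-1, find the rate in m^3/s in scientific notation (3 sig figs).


rate = A * dP / (mu * Rm)
rate = 4.6 * 386000 / (0.003 * 5e+11)
rate = 1775600.0 / 1.500e+09
rate = 1.18e-03 m^3/s


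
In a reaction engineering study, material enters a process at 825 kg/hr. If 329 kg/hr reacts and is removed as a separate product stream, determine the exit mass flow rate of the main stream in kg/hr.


Steady-state mass balance on the main outlet: F_out = F_in - F_removed
F_out = 825 - 329
F_out = 496 kg/hr
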